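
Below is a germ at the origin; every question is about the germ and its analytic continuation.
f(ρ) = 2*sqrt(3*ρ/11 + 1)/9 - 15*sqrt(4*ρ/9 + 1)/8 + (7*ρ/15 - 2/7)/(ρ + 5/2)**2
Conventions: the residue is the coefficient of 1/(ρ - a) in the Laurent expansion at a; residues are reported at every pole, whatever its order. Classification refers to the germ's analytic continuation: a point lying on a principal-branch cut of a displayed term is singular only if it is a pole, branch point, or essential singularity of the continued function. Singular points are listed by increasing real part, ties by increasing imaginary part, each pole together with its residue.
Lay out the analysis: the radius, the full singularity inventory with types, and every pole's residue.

Denominator factor (ρ + 5/2)^2: pole of order 2 at -5/2, modulus 5/2.
Branch term (-15/8)*sqrt(1 - ρ/(-9/4)): its argument vanishes at ρ = -9/4, a square-root branch point, modulus 9/4.
Branch term (2/9)*sqrt(1 - ρ/(-11/3)): its argument vanishes at ρ = -11/3, a square-root branch point, modulus 11/3.
The radius of convergence is the smallest modulus among the singular points: 9/4.
The branch terms are analytic at -5/2 and contribute nothing to the residue; only the rational part matters.
At the order-2 pole -5/2 set g(ρ) = (ρ - (-5/2))^2*(rational part) = 7*ρ/15 - 2/7.
Order-2 pole: residue = g'(a); g'(-5/2) = 7/15, so the residue is 7/15.
List the singular points by increasing real part (a conjugate pair: the negative imaginary part first).

Radius of convergence at 0: 9/4.
At -11/3: an algebraic (square-root) branch point.
At -5/2: a pole of order 2; residue 7/15.
At -9/4: an algebraic (square-root) branch point.


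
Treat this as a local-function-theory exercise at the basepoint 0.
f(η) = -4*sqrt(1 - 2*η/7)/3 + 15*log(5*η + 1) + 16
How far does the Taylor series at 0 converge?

The radius of convergence is 1/5.

Branch term (-4/3)*sqrt(1 - η/(7/2)): its argument vanishes at η = 7/2, a square-root branch point, modulus 7/2.
Branch term (15)*log(1 - η/(-1/5)): its argument vanishes at η = -1/5, a logarithmic branch point, modulus 1/5.
The radius of convergence is the smallest modulus among the singular points: 1/5.


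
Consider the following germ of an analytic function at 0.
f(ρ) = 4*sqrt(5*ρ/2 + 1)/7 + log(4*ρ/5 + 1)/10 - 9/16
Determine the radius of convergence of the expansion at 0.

Branch term (4/7)*sqrt(1 - ρ/(-2/5)): its argument vanishes at ρ = -2/5, a square-root branch point, modulus 2/5.
Branch term (1/10)*log(1 - ρ/(-5/4)): its argument vanishes at ρ = -5/4, a logarithmic branch point, modulus 5/4.
The radius of convergence is the smallest modulus among the singular points: 2/5.

The radius of convergence is 2/5.


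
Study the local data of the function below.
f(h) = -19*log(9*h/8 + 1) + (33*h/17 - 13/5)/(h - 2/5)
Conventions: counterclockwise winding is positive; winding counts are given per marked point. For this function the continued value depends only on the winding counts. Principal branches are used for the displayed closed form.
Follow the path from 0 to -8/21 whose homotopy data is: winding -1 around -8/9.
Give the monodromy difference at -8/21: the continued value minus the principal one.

Continued minus principal equals (38)*pi*i.

The rational part is single-valued and drops out of the difference; each branch term changes only by its own monodromy.
(-19)*log(1 - h/(-8/9)): each positive loop around -8/9 adds 2*pi*i to the log, so winding -1 contributes (-19)*(-1)*2*pi*i = (38)*pi*i.
Summing the contributions at h = -8/21 gives (38)*pi*i.


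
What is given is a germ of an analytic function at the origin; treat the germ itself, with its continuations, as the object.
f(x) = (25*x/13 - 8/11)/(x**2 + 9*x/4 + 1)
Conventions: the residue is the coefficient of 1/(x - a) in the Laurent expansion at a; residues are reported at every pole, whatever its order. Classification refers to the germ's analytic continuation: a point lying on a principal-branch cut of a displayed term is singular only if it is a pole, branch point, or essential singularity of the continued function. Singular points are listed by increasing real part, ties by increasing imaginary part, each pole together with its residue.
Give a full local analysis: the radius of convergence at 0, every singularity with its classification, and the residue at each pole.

Denominator factor (x**2 + 9*x/4 + 1): discriminant 17/16, real irrational roots -9/8 + (1/8)*sqrt(17) and -9/8 - (1/8)*sqrt(17); poles of order 1, moduli 9/8 - (1/8)*sqrt(17) and 9/8 + (1/8)*sqrt(17).
The radius of convergence is the smallest modulus among the singular points: 9/8 - (1/8)*sqrt(17).
The factor x**2 + 9*x/4 + 1 splits as (x - a)(x - a') with a = -9/8 - (1/8)*sqrt(17), a' = -9/8 + (1/8)*sqrt(17). At the order-1 pole a set g(x) = (x - a)*f(x) = [25*x/13 - 8/11] / (x - a').
Simple pole: residue = g(a) at a = -9/8 - (1/8)*sqrt(17), which is 25/26 + (3307/4862)*sqrt(17).
The factor x**2 + 9*x/4 + 1 splits as (x - a)(x - a') with a = -9/8 + (1/8)*sqrt(17), a' = -9/8 - (1/8)*sqrt(17). At the order-1 pole a set g(x) = (x - a)*f(x) = [25*x/13 - 8/11] / (x - a').
Simple pole: residue = g(a) at a = -9/8 + (1/8)*sqrt(17), which is 25/26 - (3307/4862)*sqrt(17).
List the singular points by increasing real part (a conjugate pair: the negative imaginary part first).

Radius of convergence at 0: 9/8 - (1/8)*sqrt(17).
At -9/8 - (1/8)*sqrt(17): a pole of order 1; residue 25/26 + (3307/4862)*sqrt(17).
At -9/8 + (1/8)*sqrt(17): a pole of order 1; residue 25/26 - (3307/4862)*sqrt(17).


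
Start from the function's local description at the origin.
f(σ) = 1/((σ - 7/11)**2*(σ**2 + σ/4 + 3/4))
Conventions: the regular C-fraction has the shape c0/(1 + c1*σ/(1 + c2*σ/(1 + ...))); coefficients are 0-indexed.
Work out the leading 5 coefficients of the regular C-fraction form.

Taylor coefficients (expand at 0): a_0 = 484/147, a_1 = 28556/3087, a_2 = 1096744/64827, a_3 = 45105896/1361367, a_4 = 1909302076/28588707.
c0 = a_0 = 484/147. Peel one level at a time: if S = 1 + c*σ/S' with S'(0) = 1, then c is the σ-coefficient of S and S' = c*σ/(S - 1).
S_1 = c0/f = 1 + (-59/21)*σ + (135/49)*σ^2 + ...; c1 = -59/21.
S_2 = c1*σ/(S_1 - 1) = 1 + (405/413)*σ + (-40410/170569)*σ^2 + ...; c2 = 405/413.
S_3 = c2*σ/(S_2 - 1) = 1 + (898/3717)*σ + (121/405)*σ^2 + ...; c3 = 898/3717.
S_4 = c3*σ/(S_3 - 1) = 1 + (-49973/40410)*σ + ...; c4 = -49973/40410.

The regular C-fraction coefficients are [484/147, -59/21, 405/413, 898/3717, -49973/40410].


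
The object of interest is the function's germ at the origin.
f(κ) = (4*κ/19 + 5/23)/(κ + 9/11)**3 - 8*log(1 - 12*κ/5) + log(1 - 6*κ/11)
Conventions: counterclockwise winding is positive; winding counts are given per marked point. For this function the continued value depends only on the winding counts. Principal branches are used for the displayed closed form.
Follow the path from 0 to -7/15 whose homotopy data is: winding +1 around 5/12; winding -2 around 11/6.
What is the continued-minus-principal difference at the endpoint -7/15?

Continued minus principal equals -(20)*pi*i.

The rational part is single-valued and drops out of the difference; each branch term changes only by its own monodromy.
(-8)*log(1 - κ/(5/12)): each positive loop around 5/12 adds 2*pi*i to the log, so winding +1 contributes (-8)*(1)*2*pi*i = -(16)*pi*i.
(1)*log(1 - κ/(11/6)): each positive loop around 11/6 adds 2*pi*i to the log, so winding -2 contributes (1)*(-2)*2*pi*i = -(4)*pi*i.
Summing the contributions at κ = -7/15 gives -(20)*pi*i.


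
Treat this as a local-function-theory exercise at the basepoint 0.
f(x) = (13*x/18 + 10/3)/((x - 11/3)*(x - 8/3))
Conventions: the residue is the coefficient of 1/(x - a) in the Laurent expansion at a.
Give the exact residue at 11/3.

At the order-1 pole 11/3 set g(x) = (x - (11/3))*f(x) = (13*x/18 + 10/3)/(x - 8/3).
Simple pole: residue = g(a) at a = 11/3, which is 323/54.

The residue is 323/54.


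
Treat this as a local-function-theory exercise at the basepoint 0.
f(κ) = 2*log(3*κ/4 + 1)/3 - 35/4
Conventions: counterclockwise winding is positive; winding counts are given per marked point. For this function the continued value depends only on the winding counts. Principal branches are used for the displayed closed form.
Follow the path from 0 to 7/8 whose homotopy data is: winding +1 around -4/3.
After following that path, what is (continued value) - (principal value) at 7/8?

The rational part is single-valued and drops out of the difference; each branch term changes only by its own monodromy.
(2/3)*log(1 - κ/(-4/3)): each positive loop around -4/3 adds 2*pi*i to the log, so winding +1 contributes (2/3)*(1)*2*pi*i = (4/3)*pi*i.
Summing the contributions at κ = 7/8 gives (4/3)*pi*i.

Continued minus principal equals (4/3)*pi*i.


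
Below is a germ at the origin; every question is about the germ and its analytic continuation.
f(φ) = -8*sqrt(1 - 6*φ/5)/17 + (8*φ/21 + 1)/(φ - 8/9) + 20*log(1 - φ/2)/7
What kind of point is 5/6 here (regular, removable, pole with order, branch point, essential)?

The point is an algebraic (square-root) branch point.

The term (-8/17)*sqrt(1 - φ/(5/6)) has argument 1 - 5/6/(5/6) = 0 at 5/6: a square-root (algebraic, two-sheeted) branch point; the remaining terms are analytic or single-valued there.


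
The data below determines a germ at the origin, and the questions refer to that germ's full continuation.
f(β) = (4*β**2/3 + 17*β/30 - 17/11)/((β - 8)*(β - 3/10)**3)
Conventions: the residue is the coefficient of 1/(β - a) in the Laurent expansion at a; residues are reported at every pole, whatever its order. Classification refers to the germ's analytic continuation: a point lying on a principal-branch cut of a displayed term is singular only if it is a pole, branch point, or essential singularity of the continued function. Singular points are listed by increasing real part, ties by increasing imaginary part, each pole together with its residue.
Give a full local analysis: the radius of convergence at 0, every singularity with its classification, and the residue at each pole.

Radius of convergence at 0: 3/10.
At 3/10: a pole of order 3; residue -2914600/15065589.
At 8: a pole of order 1; residue 2914600/15065589.

Denominator factor (β - 3/10)^3: pole of order 3 at 3/10, modulus 3/10.
Denominator factor (β - 8): pole of order 1 at 8, modulus 8.
The radius of convergence is the smallest modulus among the singular points: 3/10.
At the order-3 pole 3/10 set g(β) = (β - (3/10))^3*f(β) = (4*β**2/3 + 17*β/30 - 17/11)/(β - 8).
Order-3 pole: residue = g''(a)/2; g''(3/10) = -5829200/15065589, so the residue is -2914600/15065589.
At the order-1 pole 8 set g(β) = (β - (8))*f(β) = (4*β**2/3 + 17*β/30 - 17/11)/(β - 3/10)**3.
Simple pole: residue = g(a) at a = 8, which is 2914600/15065589.
List the singular points by increasing real part (a conjugate pair: the negative imaginary part first).


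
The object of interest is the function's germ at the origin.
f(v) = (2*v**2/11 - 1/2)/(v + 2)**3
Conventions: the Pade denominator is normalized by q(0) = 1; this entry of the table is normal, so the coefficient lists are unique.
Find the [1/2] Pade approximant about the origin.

The Pade approximant has numerator coefficients [-1/16, 59/1568]; denominator coefficients [1, 44/49, 227/1078].

Taylor coefficients needed (expand at 0): a_0 = -1/16, a_1 = 3/32, a_2 = -25/352, a_3 = 31/704.
Write the denominator as Q(v) = 1 + q1*v + q2*v^2. Requiring Q*f - P = O(v^4) with deg P <= 1 kills the coefficients of v^2..v^3 in Q*f:
  v^2: a_2 + q1*a_1 + q2*a_0 = 0, i.e. -25/352 + (3/32)*q1 + (-1/16)*q2 = 0.
  v^3: a_3 + q1*a_2 + q2*a_1 = 0, i.e. 31/704 + (-25/352)*q1 + (3/32)*q2 = 0.
Solving this linear system: q1 = 44/49, q2 = 227/1078.
The numerator is Q*f truncated at degree 1: P0 = a_0 = -1/16; P1 = a_1 + q1*a_0 = 59/1568.


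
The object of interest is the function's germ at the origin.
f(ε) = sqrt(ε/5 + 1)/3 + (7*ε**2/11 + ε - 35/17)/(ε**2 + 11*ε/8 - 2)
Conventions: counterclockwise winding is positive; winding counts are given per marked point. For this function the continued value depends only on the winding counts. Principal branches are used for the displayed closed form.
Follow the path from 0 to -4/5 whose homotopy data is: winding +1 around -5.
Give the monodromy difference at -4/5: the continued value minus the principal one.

Continued minus principal equals -(2/15)*sqrt(21).

The rational part is single-valued and drops out of the difference; each branch term changes only by its own monodromy.
(1/3)*sqrt(1 - ε/(-5)): winding +1 is odd, the square root flips sign, contributing -2*(1/3)*sqrt(1 - (-4/5)/(-5)) = -2*(1/3)*sqrt(21/25) = -(2/15)*sqrt(21).
Summing the contributions at ε = -4/5 gives -(2/15)*sqrt(21).


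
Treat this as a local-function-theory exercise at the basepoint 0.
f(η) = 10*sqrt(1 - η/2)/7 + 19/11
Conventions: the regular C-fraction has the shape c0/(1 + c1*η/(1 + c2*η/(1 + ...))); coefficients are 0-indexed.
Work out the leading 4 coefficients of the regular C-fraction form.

Taylor coefficients (expand at 0): a_0 = 243/77, a_1 = -5/14, a_2 = -5/112, a_3 = -5/448.
c0 = a_0 = 243/77. Peel one level at a time: if S = 1 + c*η/S' with S'(0) = 1, then c is the η-coefficient of S and S' = c*η/(S - 1).
S_1 = c0/f = 1 + (55/486)*η + (25465/944784)*η^2 + ...; c1 = 55/486.
S_2 = c1*η/(S_1 - 1) = 1 + (-463/1944)*η + (-1/64)*η^2 + ...; c2 = -463/1944.
S_3 = c2*η/(S_2 - 1) = 1 + (-243/3704)*η + ...; c3 = -243/3704.

The regular C-fraction coefficients are [243/77, 55/486, -463/1944, -243/3704].


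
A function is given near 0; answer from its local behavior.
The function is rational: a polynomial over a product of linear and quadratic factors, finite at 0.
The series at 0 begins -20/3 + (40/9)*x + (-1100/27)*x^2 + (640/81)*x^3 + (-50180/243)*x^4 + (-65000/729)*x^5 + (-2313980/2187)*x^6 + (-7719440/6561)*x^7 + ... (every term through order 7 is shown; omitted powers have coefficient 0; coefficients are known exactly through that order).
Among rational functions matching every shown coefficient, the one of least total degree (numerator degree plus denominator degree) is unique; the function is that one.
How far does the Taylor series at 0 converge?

The radius of convergence is -1/8 + (1/8)*sqrt(17).

No rational of total degree below 3 reproduces all 8 coefficients; solving the [0/3] Pade equations on them gives f(x) = 1/((x + 3/5)*(x**2 + x/4 - 1/4)), whose expansion matches every shown term.
Denominator factor (x + 3/5): pole of order 1 at -3/5, modulus 3/5.
Denominator factor (x**2 + x/4 - 1/4): discriminant 17/16, real irrational roots -1/8 + (1/8)*sqrt(17) and -1/8 - (1/8)*sqrt(17); poles of order 1, moduli -1/8 + (1/8)*sqrt(17) and 1/8 + (1/8)*sqrt(17).
The radius of convergence is the smallest modulus among the singular points: -1/8 + (1/8)*sqrt(17).


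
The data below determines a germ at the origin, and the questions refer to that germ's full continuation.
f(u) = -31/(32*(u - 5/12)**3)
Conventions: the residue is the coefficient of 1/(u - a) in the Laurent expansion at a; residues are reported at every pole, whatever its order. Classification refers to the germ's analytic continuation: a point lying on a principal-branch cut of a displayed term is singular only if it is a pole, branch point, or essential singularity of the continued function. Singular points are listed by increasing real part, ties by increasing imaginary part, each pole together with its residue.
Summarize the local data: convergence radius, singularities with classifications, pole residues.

Radius of convergence at 0: 5/12.
At 5/12: a pole of order 3; residue 0.

Denominator factor (u - 5/12)^3: pole of order 3 at 5/12, modulus 5/12.
The radius of convergence is the smallest modulus among the singular points: 5/12.
At the order-3 pole 5/12 set g(u) = (u - (5/12))^3*f(u) = -31/32.
Order-3 pole: residue = g''(a)/2; g''(5/12) = 0, so the residue is 0.


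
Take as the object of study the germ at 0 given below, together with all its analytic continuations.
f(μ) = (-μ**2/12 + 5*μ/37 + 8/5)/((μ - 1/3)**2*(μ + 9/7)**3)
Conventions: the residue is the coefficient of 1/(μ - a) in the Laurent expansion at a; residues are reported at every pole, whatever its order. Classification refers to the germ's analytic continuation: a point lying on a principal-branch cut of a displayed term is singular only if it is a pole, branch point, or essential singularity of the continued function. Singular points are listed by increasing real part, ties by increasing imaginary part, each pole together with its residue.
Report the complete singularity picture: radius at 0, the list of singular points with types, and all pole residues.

Denominator factor (μ + 9/7)^3: pole of order 3 at -9/7, modulus 9/7.
Denominator factor (μ - 1/3)^2: pole of order 2 at 1/3, modulus 1/3.
The radius of convergence is the smallest modulus among the singular points: 1/3.
At the order-3 pole -9/7 set g(μ) = (μ - (-9/7))^3*f(μ) = (-μ**2/12 + 5*μ/37 + 8/5)/(μ - 1/3)**2.
Order-3 pole: residue = g''(a)/2; g''(-9/7) = 687704367/494444320, so the residue is 687704367/988888640.
At the order-2 pole 1/3 set g(μ) = (μ - (1/3))^2*f(μ) = (-μ**2/12 + 5*μ/37 + 8/5)/(μ + 9/7)**3.
Order-2 pole: residue = g'(a); g'(1/3) = -687704367/988888640, so the residue is -687704367/988888640.
List the singular points by increasing real part (a conjugate pair: the negative imaginary part first).

Radius of convergence at 0: 1/3.
At -9/7: a pole of order 3; residue 687704367/988888640.
At 1/3: a pole of order 2; residue -687704367/988888640.


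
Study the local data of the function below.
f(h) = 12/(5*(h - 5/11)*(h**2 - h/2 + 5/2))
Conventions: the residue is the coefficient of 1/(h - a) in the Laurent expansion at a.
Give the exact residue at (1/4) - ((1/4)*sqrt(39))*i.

The residue is (-121/250) - ((33/3250)*sqrt(39))*i.

The factor h**2 - h/2 + 5/2 splits as (h - a)(h - a') with a = (1/4) - ((1/4)*sqrt(39))*i, a' = (1/4) + ((1/4)*sqrt(39))*i. At the order-1 pole a set g(h) = (h - a)*f(h) = [12/(5*(h - 5/11))] / (h - a').
Simple pole: residue = g(a) at a = (1/4) - ((1/4)*sqrt(39))*i, which is (-121/250) - ((33/3250)*sqrt(39))*i.


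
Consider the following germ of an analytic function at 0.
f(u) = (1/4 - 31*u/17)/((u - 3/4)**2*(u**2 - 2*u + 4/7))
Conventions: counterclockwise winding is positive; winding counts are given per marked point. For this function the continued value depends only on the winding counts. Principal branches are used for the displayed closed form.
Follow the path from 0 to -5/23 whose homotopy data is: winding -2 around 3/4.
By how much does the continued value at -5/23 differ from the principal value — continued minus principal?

The function is rational, hence single-valued: continuing it around any pole returns the same value, so the difference is 0.

Continued minus principal equals 0.


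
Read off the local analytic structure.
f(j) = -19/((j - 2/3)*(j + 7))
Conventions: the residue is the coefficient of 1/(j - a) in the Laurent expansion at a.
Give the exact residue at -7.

At the order-1 pole -7 set g(j) = (j - (-7))*f(j) = -19/(j - 2/3).
Simple pole: residue = g(a) at a = -7, which is 57/23.

The residue is 57/23.


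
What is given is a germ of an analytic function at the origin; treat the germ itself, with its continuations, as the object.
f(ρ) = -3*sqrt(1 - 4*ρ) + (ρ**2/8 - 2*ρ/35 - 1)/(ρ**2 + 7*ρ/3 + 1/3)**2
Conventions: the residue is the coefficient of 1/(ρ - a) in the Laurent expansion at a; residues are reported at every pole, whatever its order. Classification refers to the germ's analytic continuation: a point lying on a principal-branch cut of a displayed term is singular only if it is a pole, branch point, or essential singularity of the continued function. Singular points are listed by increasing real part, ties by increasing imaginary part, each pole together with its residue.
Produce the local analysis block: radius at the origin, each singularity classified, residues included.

Radius of convergence at 0: 7/6 - (1/6)*sqrt(37).
At -7/6 - (1/6)*sqrt(37): a pole of order 2; residue -(963/27380)*sqrt(37).
At -7/6 + (1/6)*sqrt(37): a pole of order 2; residue (963/27380)*sqrt(37).
At 1/4: an algebraic (square-root) branch point.


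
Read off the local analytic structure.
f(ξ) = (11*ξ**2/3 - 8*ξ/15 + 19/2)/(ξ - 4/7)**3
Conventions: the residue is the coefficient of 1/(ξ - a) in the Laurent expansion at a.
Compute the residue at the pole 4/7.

The residue is 11/3.

At the order-3 pole 4/7 set g(ξ) = (ξ - (4/7))^3*f(ξ) = 11*ξ**2/3 - 8*ξ/15 + 19/2.
Order-3 pole: residue = g''(a)/2; g''(4/7) = 22/3, so the residue is 11/3.


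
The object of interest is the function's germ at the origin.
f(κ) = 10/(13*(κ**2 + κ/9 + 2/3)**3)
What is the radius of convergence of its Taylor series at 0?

The radius of convergence is (1/3)*sqrt(6).

Denominator factor (κ**2 + κ/9 + 2/3)^3: discriminant -215/81, complex-conjugate roots (-1/18) + ((1/18)*sqrt(215))*i and (-1/18) - ((1/18)*sqrt(215))*i; poles of order 3, moduli (1/3)*sqrt(6) and (1/3)*sqrt(6).
The radius of convergence is the smallest modulus among the singular points: (1/3)*sqrt(6).


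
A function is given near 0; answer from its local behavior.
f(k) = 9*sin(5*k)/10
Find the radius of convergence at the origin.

The radius of convergence is infinite.

The factor -sin(5*k) is entire and contributes no finite singular point.
The polynomial part has no poles.
No finite singular points: the Taylor series at 0 converges everywhere.


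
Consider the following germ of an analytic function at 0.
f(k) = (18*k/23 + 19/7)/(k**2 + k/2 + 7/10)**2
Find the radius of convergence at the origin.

The radius of convergence is (1/10)*sqrt(70).

Denominator factor (k**2 + k/2 + 7/10)^2: discriminant -51/20, complex-conjugate roots (-1/4) + ((1/20)*sqrt(255))*i and (-1/4) - ((1/20)*sqrt(255))*i; poles of order 2, moduli (1/10)*sqrt(70) and (1/10)*sqrt(70).
The radius of convergence is the smallest modulus among the singular points: (1/10)*sqrt(70).


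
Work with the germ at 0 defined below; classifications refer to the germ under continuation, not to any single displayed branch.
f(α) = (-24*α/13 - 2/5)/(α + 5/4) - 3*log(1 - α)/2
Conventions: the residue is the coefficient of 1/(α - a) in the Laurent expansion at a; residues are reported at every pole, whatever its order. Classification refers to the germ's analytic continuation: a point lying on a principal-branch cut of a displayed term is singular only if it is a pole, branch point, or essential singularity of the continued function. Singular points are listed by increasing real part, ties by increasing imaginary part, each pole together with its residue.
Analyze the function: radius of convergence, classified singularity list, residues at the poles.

Denominator factor (α + 5/4): pole of order 1 at -5/4, modulus 5/4.
Branch term (-3/2)*log(1 - α/(1)): its argument vanishes at α = 1, a logarithmic branch point, modulus 1.
The radius of convergence is the smallest modulus among the singular points: 1.
The branch term is analytic at -5/4 and contributes nothing to the residue; only the rational part matters.
At the order-1 pole -5/4 set g(α) = (α - (-5/4))*(rational part) = -24*α/13 - 2/5.
Simple pole: residue = g(a) at a = -5/4, which is 124/65.
List the singular points by increasing real part (a conjugate pair: the negative imaginary part first).

Radius of convergence at 0: 1.
At -5/4: a pole of order 1; residue 124/65.
At 1: a logarithmic branch point.


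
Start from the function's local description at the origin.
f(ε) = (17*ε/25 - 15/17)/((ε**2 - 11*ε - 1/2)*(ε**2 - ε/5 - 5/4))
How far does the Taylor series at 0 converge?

The radius of convergence is -11/2 + (1/2)*sqrt(123).

Denominator factor (ε**2 - 11*ε - 1/2): discriminant 123, real irrational roots 11/2 + (1/2)*sqrt(123) and 11/2 - (1/2)*sqrt(123); poles of order 1, moduli 11/2 + (1/2)*sqrt(123) and -11/2 + (1/2)*sqrt(123).
Denominator factor (ε**2 - ε/5 - 5/4): discriminant 126/25, real irrational roots 1/10 + (3/10)*sqrt(14) and 1/10 - (3/10)*sqrt(14); poles of order 1, moduli 1/10 + (3/10)*sqrt(14) and -1/10 + (3/10)*sqrt(14).
The radius of convergence is the smallest modulus among the singular points: -11/2 + (1/2)*sqrt(123).


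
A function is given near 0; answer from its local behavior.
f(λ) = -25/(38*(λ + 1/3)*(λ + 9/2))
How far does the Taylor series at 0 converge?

The radius of convergence is 1/3.

Denominator factor (λ + 1/3): pole of order 1 at -1/3, modulus 1/3.
Denominator factor (λ + 9/2): pole of order 1 at -9/2, modulus 9/2.
The radius of convergence is the smallest modulus among the singular points: 1/3.


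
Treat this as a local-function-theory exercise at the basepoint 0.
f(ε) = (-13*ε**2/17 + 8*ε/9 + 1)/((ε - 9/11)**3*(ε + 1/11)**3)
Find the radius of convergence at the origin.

The radius of convergence is 1/11.

Denominator factor (ε - 9/11)^3: pole of order 3 at 9/11, modulus 9/11.
Denominator factor (ε + 1/11)^3: pole of order 3 at -1/11, modulus 1/11.
The radius of convergence is the smallest modulus among the singular points: 1/11.


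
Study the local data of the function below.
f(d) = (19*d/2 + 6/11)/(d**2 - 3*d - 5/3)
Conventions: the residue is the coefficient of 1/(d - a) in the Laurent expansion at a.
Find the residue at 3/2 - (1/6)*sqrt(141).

The factor d**2 - 3*d - 5/3 splits as (d - a)(d - a') with a = 3/2 - (1/6)*sqrt(141), a' = 3/2 + (1/6)*sqrt(141). At the order-1 pole a set g(d) = (d - a)*f(d) = [19*d/2 + 6/11] / (d - a').
Simple pole: residue = g(a) at a = 3/2 - (1/6)*sqrt(141), which is 19/4 - (651/2068)*sqrt(141).

The residue is 19/4 - (651/2068)*sqrt(141).


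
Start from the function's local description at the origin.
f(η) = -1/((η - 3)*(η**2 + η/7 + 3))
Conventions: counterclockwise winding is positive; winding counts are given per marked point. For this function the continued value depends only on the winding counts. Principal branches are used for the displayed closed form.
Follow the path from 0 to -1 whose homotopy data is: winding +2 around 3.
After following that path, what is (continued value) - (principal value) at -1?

The function is rational, hence single-valued: continuing it around any pole returns the same value, so the difference is 0.

Continued minus principal equals 0.


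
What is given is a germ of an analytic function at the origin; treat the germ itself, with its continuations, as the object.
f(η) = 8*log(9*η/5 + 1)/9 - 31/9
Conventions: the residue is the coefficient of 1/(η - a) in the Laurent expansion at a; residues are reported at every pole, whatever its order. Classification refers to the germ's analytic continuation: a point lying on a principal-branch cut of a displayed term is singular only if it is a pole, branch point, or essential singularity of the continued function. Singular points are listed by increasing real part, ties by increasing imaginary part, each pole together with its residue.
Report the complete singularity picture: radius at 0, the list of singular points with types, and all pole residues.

Branch term (8/9)*log(1 - η/(-5/9)): its argument vanishes at η = -5/9, a logarithmic branch point, modulus 5/9.
The radius of convergence is the smallest modulus among the singular points: 5/9.

Radius of convergence at 0: 5/9.
At -5/9: a logarithmic branch point.


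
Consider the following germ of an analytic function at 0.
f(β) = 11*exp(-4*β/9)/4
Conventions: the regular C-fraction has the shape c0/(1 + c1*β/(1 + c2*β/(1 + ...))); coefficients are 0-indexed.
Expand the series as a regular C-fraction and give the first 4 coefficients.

Taylor coefficients (expand at 0): a_0 = 11/4, a_1 = -11/9, a_2 = 22/81, a_3 = -88/2187.
c0 = a_0 = 11/4. Peel one level at a time: if S = 1 + c*β/S' with S'(0) = 1, then c is the β-coefficient of S and S' = c*β/(S - 1).
S_1 = c0/f = 1 + (4/9)*β + (8/81)*β^2 + ...; c1 = 4/9.
S_2 = c1*β/(S_1 - 1) = 1 + (-2/9)*β + (4/243)*β^2 + ...; c2 = -2/9.
S_3 = c2*β/(S_2 - 1) = 1 + (2/27)*β + ...; c3 = 2/27.

The regular C-fraction coefficients are [11/4, 4/9, -2/9, 2/27].


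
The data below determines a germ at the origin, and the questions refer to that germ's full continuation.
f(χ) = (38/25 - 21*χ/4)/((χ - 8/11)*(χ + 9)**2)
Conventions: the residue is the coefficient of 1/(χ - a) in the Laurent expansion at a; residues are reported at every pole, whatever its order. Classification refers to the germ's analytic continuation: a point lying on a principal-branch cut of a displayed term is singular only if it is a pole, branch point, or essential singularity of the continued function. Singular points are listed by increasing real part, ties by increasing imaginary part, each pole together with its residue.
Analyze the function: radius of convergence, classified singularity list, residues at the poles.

Radius of convergence at 0: 8/11.
At -9: a pole of order 2; residue 6952/286225.
At 8/11: a pole of order 1; residue -6952/286225.

Denominator factor (χ - 8/11): pole of order 1 at 8/11, modulus 8/11.
Denominator factor (χ + 9)^2: pole of order 2 at -9, modulus 9.
The radius of convergence is the smallest modulus among the singular points: 8/11.
At the order-2 pole -9 set g(χ) = (χ - (-9))^2*f(χ) = (38/25 - 21*χ/4)/(χ - 8/11).
Order-2 pole: residue = g'(a); g'(-9) = 6952/286225, so the residue is 6952/286225.
At the order-1 pole 8/11 set g(χ) = (χ - (8/11))*f(χ) = (38/25 - 21*χ/4)/(χ + 9)**2.
Simple pole: residue = g(a) at a = 8/11, which is -6952/286225.
List the singular points by increasing real part (a conjugate pair: the negative imaginary part first).


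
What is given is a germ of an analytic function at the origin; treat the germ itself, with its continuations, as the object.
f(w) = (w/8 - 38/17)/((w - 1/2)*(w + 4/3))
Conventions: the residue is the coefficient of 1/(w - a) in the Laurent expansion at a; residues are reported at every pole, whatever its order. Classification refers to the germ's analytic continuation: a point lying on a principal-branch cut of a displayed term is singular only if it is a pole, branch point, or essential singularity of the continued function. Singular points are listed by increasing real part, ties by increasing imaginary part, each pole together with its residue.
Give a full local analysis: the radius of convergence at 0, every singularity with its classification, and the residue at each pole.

Radius of convergence at 0: 1/2.
At -4/3: a pole of order 1; residue 245/187.
At 1/2: a pole of order 1; residue -1773/1496.

Denominator factor (w - 1/2): pole of order 1 at 1/2, modulus 1/2.
Denominator factor (w + 4/3): pole of order 1 at -4/3, modulus 4/3.
The radius of convergence is the smallest modulus among the singular points: 1/2.
At the order-1 pole -4/3 set g(w) = (w - (-4/3))*f(w) = (w/8 - 38/17)/(w - 1/2).
Simple pole: residue = g(a) at a = -4/3, which is 245/187.
At the order-1 pole 1/2 set g(w) = (w - (1/2))*f(w) = (w/8 - 38/17)/(w + 4/3).
Simple pole: residue = g(a) at a = 1/2, which is -1773/1496.
List the singular points by increasing real part (a conjugate pair: the negative imaginary part first).


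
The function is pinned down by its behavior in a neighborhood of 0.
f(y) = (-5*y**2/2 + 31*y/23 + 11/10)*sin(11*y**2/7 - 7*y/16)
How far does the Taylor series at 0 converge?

The factor sin(11*y**2/7 - 7*y/16) is entire and contributes no finite singular point.
The polynomial part has no poles.
No finite singular points: the Taylor series at 0 converges everywhere.

The radius of convergence is infinite.


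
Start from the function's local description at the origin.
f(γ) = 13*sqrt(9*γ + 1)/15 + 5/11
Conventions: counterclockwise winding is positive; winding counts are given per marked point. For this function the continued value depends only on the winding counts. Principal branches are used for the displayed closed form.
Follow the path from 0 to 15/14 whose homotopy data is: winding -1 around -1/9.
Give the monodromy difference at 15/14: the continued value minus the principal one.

Continued minus principal equals -(13/105)*sqrt(2086).

The rational part is single-valued and drops out of the difference; each branch term changes only by its own monodromy.
(13/15)*sqrt(1 - γ/(-1/9)): winding -1 is odd, the square root flips sign, contributing -2*(13/15)*sqrt(1 - (15/14)/(-1/9)) = -2*(13/15)*sqrt(149/14) = -(13/105)*sqrt(2086).
Summing the contributions at γ = 15/14 gives -(13/105)*sqrt(2086).


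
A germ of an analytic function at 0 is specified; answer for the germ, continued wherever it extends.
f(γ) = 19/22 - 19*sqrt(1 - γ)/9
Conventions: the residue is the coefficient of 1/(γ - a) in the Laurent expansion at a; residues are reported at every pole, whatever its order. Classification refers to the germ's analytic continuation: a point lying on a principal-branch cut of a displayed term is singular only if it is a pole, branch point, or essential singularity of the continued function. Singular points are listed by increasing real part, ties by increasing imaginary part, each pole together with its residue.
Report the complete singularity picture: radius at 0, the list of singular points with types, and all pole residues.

Radius of convergence at 0: 1.
At 1: an algebraic (square-root) branch point.

Branch term (-19/9)*sqrt(1 - γ/(1)): its argument vanishes at γ = 1, a square-root branch point, modulus 1.
The radius of convergence is the smallest modulus among the singular points: 1.


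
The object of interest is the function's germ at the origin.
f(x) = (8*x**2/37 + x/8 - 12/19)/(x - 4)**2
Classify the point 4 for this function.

The point is a pole of order 2.

The denominator factor x - 4 vanishes at 4 and appears to the power 2; the numerator there equals 4679/1406, nonzero, and no other factor vanishes.
Hence a pole whose order is the multiplicity, 2.


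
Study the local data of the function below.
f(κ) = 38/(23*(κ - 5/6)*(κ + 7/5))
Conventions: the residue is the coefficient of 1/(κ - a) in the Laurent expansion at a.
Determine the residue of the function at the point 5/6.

At the order-1 pole 5/6 set g(κ) = (κ - (5/6))*f(κ) = 38/(23*(κ + 7/5)).
Simple pole: residue = g(a) at a = 5/6, which is 1140/1541.

The residue is 1140/1541.


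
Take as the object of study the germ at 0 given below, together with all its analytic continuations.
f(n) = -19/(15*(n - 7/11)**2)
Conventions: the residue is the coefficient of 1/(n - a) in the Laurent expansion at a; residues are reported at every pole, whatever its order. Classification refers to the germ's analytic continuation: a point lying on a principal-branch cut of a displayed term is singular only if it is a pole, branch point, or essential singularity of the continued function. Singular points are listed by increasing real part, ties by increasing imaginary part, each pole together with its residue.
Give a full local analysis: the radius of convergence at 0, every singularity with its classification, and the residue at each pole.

Radius of convergence at 0: 7/11.
At 7/11: a pole of order 2; residue 0.

Denominator factor (n - 7/11)^2: pole of order 2 at 7/11, modulus 7/11.
The radius of convergence is the smallest modulus among the singular points: 7/11.
At the order-2 pole 7/11 set g(n) = (n - (7/11))^2*f(n) = -19/15.
Order-2 pole: residue = g'(a); g'(7/11) = 0, so the residue is 0.


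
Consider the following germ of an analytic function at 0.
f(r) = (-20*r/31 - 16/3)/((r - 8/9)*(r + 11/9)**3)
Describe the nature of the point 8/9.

The point is a pole of order 1.

The denominator factor r - 8/9 vanishes at 8/9 and appears to the power 1; the numerator there equals -1648/279, nonzero, and no other factor vanishes.
Hence a pole whose order is the multiplicity, 1.


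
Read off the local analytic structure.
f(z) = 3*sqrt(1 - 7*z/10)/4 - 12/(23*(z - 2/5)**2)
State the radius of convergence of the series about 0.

Denominator factor (z - 2/5)^2: pole of order 2 at 2/5, modulus 2/5.
Branch term (3/4)*sqrt(1 - z/(10/7)): its argument vanishes at z = 10/7, a square-root branch point, modulus 10/7.
The radius of convergence is the smallest modulus among the singular points: 2/5.

The radius of convergence is 2/5.


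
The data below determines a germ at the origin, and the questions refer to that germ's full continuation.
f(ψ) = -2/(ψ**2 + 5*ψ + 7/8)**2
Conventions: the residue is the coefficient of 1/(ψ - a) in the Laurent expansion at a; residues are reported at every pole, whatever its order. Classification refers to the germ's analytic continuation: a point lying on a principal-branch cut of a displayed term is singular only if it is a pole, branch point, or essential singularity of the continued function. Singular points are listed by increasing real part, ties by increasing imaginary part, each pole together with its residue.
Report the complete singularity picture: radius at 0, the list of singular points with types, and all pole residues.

Denominator factor (ψ**2 + 5*ψ + 7/8)^2: discriminant 43/2, real irrational roots -5/2 + (1/4)*sqrt(86) and -5/2 - (1/4)*sqrt(86); poles of order 2, moduli 5/2 - (1/4)*sqrt(86) and 5/2 + (1/4)*sqrt(86).
The radius of convergence is the smallest modulus among the singular points: 5/2 - (1/4)*sqrt(86).
The factor ψ**2 + 5*ψ + 7/8 splits as (ψ - a)(ψ - a') with a = -5/2 - (1/4)*sqrt(86), a' = -5/2 + (1/4)*sqrt(86). At the order-2 pole a set g(ψ) = (ψ - a)^2*f(ψ) = [-2] / (ψ - a')^2.
Order-2 pole: residue = g'(a); g'(-5/2 - (1/4)*sqrt(86)) = -(8/1849)*sqrt(86), so the residue is -(8/1849)*sqrt(86).
The factor ψ**2 + 5*ψ + 7/8 splits as (ψ - a)(ψ - a') with a = -5/2 + (1/4)*sqrt(86), a' = -5/2 - (1/4)*sqrt(86). At the order-2 pole a set g(ψ) = (ψ - a)^2*f(ψ) = [-2] / (ψ - a')^2.
Order-2 pole: residue = g'(a); g'(-5/2 + (1/4)*sqrt(86)) = (8/1849)*sqrt(86), so the residue is (8/1849)*sqrt(86).
List the singular points by increasing real part (a conjugate pair: the negative imaginary part first).

Radius of convergence at 0: 5/2 - (1/4)*sqrt(86).
At -5/2 - (1/4)*sqrt(86): a pole of order 2; residue -(8/1849)*sqrt(86).
At -5/2 + (1/4)*sqrt(86): a pole of order 2; residue (8/1849)*sqrt(86).


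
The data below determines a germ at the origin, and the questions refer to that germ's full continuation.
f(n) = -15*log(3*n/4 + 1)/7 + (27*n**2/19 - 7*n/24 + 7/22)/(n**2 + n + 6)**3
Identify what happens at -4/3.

The point is a logarithmic branch point.

The term (-15/7)*log(1 - n/(-4/3)) has argument 1 - -4/3/(-4/3) = 0 at -4/3: a logarithmic (infinitely-sheeted) branch point; the remaining terms are analytic or single-valued there.


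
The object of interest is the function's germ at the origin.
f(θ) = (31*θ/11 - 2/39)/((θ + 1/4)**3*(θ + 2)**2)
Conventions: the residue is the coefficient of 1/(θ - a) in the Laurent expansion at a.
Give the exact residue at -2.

At the order-2 pole -2 set g(θ) = (θ - (-2))^2*f(θ) = (31*θ/11 - 2/39)/(θ + 1/4)**3.
Order-2 pole: residue = g'(a); g'(-2) = 444096/343343, so the residue is 444096/343343.

The residue is 444096/343343.


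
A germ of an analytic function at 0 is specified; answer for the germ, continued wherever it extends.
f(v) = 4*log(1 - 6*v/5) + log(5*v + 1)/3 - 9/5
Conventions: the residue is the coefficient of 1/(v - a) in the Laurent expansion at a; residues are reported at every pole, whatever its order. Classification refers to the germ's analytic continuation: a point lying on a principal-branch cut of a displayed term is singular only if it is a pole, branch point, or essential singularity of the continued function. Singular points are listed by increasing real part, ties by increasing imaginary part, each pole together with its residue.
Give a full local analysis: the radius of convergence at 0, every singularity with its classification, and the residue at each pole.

Branch term (1/3)*log(1 - v/(-1/5)): its argument vanishes at v = -1/5, a logarithmic branch point, modulus 1/5.
Branch term (4)*log(1 - v/(5/6)): its argument vanishes at v = 5/6, a logarithmic branch point, modulus 5/6.
The radius of convergence is the smallest modulus among the singular points: 1/5.
List the singular points by increasing real part (a conjugate pair: the negative imaginary part first).

Radius of convergence at 0: 1/5.
At -1/5: a logarithmic branch point.
At 5/6: a logarithmic branch point.
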